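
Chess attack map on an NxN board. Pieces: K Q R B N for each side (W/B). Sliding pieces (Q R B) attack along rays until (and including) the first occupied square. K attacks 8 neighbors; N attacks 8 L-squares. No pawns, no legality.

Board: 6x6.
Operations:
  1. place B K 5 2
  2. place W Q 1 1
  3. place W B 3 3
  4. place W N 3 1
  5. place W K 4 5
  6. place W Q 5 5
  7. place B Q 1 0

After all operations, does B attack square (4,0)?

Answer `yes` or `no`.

Answer: yes

Derivation:
Op 1: place BK@(5,2)
Op 2: place WQ@(1,1)
Op 3: place WB@(3,3)
Op 4: place WN@(3,1)
Op 5: place WK@(4,5)
Op 6: place WQ@(5,5)
Op 7: place BQ@(1,0)
Per-piece attacks for B:
  BQ@(1,0): attacks (1,1) (2,0) (3,0) (4,0) (5,0) (0,0) (2,1) (3,2) (4,3) (5,4) (0,1) [ray(0,1) blocked at (1,1)]
  BK@(5,2): attacks (5,3) (5,1) (4,2) (4,3) (4,1)
B attacks (4,0): yes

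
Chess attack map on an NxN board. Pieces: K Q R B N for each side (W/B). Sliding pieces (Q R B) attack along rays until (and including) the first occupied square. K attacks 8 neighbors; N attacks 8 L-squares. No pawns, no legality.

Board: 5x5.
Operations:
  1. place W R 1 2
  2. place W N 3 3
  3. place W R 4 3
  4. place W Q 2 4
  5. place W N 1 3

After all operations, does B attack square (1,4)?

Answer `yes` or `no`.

Answer: no

Derivation:
Op 1: place WR@(1,2)
Op 2: place WN@(3,3)
Op 3: place WR@(4,3)
Op 4: place WQ@(2,4)
Op 5: place WN@(1,3)
Per-piece attacks for B:
B attacks (1,4): no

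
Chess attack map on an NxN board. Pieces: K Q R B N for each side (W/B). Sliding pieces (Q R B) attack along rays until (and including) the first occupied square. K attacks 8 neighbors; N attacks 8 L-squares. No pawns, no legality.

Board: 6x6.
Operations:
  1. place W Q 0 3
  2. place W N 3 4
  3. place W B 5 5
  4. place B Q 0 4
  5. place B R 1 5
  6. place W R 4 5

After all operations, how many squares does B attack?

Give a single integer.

Answer: 16

Derivation:
Op 1: place WQ@(0,3)
Op 2: place WN@(3,4)
Op 3: place WB@(5,5)
Op 4: place BQ@(0,4)
Op 5: place BR@(1,5)
Op 6: place WR@(4,5)
Per-piece attacks for B:
  BQ@(0,4): attacks (0,5) (0,3) (1,4) (2,4) (3,4) (1,5) (1,3) (2,2) (3,1) (4,0) [ray(0,-1) blocked at (0,3); ray(1,0) blocked at (3,4); ray(1,1) blocked at (1,5)]
  BR@(1,5): attacks (1,4) (1,3) (1,2) (1,1) (1,0) (2,5) (3,5) (4,5) (0,5) [ray(1,0) blocked at (4,5)]
Union (16 distinct): (0,3) (0,5) (1,0) (1,1) (1,2) (1,3) (1,4) (1,5) (2,2) (2,4) (2,5) (3,1) (3,4) (3,5) (4,0) (4,5)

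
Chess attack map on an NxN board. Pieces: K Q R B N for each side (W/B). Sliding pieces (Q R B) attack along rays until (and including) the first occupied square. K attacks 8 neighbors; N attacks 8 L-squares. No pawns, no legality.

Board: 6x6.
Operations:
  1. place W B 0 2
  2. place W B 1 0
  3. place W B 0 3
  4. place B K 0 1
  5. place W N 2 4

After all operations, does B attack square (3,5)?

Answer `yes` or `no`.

Answer: no

Derivation:
Op 1: place WB@(0,2)
Op 2: place WB@(1,0)
Op 3: place WB@(0,3)
Op 4: place BK@(0,1)
Op 5: place WN@(2,4)
Per-piece attacks for B:
  BK@(0,1): attacks (0,2) (0,0) (1,1) (1,2) (1,0)
B attacks (3,5): no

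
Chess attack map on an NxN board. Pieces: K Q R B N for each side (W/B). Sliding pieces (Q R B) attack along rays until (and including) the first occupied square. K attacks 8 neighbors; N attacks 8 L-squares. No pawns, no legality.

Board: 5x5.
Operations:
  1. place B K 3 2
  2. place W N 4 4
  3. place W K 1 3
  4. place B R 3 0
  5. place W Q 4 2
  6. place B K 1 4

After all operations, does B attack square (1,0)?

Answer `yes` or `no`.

Op 1: place BK@(3,2)
Op 2: place WN@(4,4)
Op 3: place WK@(1,3)
Op 4: place BR@(3,0)
Op 5: place WQ@(4,2)
Op 6: place BK@(1,4)
Per-piece attacks for B:
  BK@(1,4): attacks (1,3) (2,4) (0,4) (2,3) (0,3)
  BR@(3,0): attacks (3,1) (3,2) (4,0) (2,0) (1,0) (0,0) [ray(0,1) blocked at (3,2)]
  BK@(3,2): attacks (3,3) (3,1) (4,2) (2,2) (4,3) (4,1) (2,3) (2,1)
B attacks (1,0): yes

Answer: yes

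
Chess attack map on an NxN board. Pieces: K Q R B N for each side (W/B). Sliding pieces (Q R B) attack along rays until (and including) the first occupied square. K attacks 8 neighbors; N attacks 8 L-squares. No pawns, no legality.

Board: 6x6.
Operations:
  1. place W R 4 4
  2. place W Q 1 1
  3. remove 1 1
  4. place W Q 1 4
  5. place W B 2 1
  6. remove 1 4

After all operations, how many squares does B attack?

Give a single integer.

Op 1: place WR@(4,4)
Op 2: place WQ@(1,1)
Op 3: remove (1,1)
Op 4: place WQ@(1,4)
Op 5: place WB@(2,1)
Op 6: remove (1,4)
Per-piece attacks for B:
Union (0 distinct): (none)

Answer: 0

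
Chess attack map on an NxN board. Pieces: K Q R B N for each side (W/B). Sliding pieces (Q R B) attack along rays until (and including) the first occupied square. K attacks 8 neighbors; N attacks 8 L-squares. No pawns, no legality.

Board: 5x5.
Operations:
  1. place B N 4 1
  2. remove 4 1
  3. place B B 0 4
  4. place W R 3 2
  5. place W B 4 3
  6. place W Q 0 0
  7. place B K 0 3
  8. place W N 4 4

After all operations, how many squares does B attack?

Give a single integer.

Answer: 8

Derivation:
Op 1: place BN@(4,1)
Op 2: remove (4,1)
Op 3: place BB@(0,4)
Op 4: place WR@(3,2)
Op 5: place WB@(4,3)
Op 6: place WQ@(0,0)
Op 7: place BK@(0,3)
Op 8: place WN@(4,4)
Per-piece attacks for B:
  BK@(0,3): attacks (0,4) (0,2) (1,3) (1,4) (1,2)
  BB@(0,4): attacks (1,3) (2,2) (3,1) (4,0)
Union (8 distinct): (0,2) (0,4) (1,2) (1,3) (1,4) (2,2) (3,1) (4,0)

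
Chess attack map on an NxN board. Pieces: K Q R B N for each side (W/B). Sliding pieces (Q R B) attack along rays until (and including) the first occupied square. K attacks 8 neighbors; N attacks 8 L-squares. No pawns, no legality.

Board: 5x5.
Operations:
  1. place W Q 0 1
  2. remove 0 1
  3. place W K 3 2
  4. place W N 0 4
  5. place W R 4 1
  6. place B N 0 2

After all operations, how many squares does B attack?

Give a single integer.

Op 1: place WQ@(0,1)
Op 2: remove (0,1)
Op 3: place WK@(3,2)
Op 4: place WN@(0,4)
Op 5: place WR@(4,1)
Op 6: place BN@(0,2)
Per-piece attacks for B:
  BN@(0,2): attacks (1,4) (2,3) (1,0) (2,1)
Union (4 distinct): (1,0) (1,4) (2,1) (2,3)

Answer: 4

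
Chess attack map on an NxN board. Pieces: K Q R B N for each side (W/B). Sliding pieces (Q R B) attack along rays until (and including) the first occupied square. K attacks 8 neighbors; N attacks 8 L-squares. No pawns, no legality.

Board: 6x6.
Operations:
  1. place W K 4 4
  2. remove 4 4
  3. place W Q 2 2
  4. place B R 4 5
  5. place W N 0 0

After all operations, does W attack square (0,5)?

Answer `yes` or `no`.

Answer: no

Derivation:
Op 1: place WK@(4,4)
Op 2: remove (4,4)
Op 3: place WQ@(2,2)
Op 4: place BR@(4,5)
Op 5: place WN@(0,0)
Per-piece attacks for W:
  WN@(0,0): attacks (1,2) (2,1)
  WQ@(2,2): attacks (2,3) (2,4) (2,5) (2,1) (2,0) (3,2) (4,2) (5,2) (1,2) (0,2) (3,3) (4,4) (5,5) (3,1) (4,0) (1,3) (0,4) (1,1) (0,0) [ray(-1,-1) blocked at (0,0)]
W attacks (0,5): no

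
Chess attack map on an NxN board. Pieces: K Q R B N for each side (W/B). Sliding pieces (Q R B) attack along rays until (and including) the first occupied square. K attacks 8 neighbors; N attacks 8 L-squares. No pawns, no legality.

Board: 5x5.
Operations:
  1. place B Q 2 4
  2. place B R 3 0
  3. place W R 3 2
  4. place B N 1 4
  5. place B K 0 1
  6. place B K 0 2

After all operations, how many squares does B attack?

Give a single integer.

Answer: 20

Derivation:
Op 1: place BQ@(2,4)
Op 2: place BR@(3,0)
Op 3: place WR@(3,2)
Op 4: place BN@(1,4)
Op 5: place BK@(0,1)
Op 6: place BK@(0,2)
Per-piece attacks for B:
  BK@(0,1): attacks (0,2) (0,0) (1,1) (1,2) (1,0)
  BK@(0,2): attacks (0,3) (0,1) (1,2) (1,3) (1,1)
  BN@(1,4): attacks (2,2) (3,3) (0,2)
  BQ@(2,4): attacks (2,3) (2,2) (2,1) (2,0) (3,4) (4,4) (1,4) (3,3) (4,2) (1,3) (0,2) [ray(-1,0) blocked at (1,4); ray(-1,-1) blocked at (0,2)]
  BR@(3,0): attacks (3,1) (3,2) (4,0) (2,0) (1,0) (0,0) [ray(0,1) blocked at (3,2)]
Union (20 distinct): (0,0) (0,1) (0,2) (0,3) (1,0) (1,1) (1,2) (1,3) (1,4) (2,0) (2,1) (2,2) (2,3) (3,1) (3,2) (3,3) (3,4) (4,0) (4,2) (4,4)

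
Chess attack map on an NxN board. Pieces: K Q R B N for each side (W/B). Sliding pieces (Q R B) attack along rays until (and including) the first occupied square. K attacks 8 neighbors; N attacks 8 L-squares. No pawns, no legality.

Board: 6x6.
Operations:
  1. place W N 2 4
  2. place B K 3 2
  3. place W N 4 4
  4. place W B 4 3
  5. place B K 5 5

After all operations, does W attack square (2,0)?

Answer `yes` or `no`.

Answer: no

Derivation:
Op 1: place WN@(2,4)
Op 2: place BK@(3,2)
Op 3: place WN@(4,4)
Op 4: place WB@(4,3)
Op 5: place BK@(5,5)
Per-piece attacks for W:
  WN@(2,4): attacks (4,5) (0,5) (3,2) (4,3) (1,2) (0,3)
  WB@(4,3): attacks (5,4) (5,2) (3,4) (2,5) (3,2) [ray(-1,-1) blocked at (3,2)]
  WN@(4,4): attacks (2,5) (5,2) (3,2) (2,3)
W attacks (2,0): no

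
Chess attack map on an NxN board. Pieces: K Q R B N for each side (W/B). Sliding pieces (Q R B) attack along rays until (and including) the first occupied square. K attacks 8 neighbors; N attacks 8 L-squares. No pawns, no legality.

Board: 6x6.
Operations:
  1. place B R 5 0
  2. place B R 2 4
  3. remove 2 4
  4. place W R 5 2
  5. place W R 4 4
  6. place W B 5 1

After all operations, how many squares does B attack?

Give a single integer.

Answer: 6

Derivation:
Op 1: place BR@(5,0)
Op 2: place BR@(2,4)
Op 3: remove (2,4)
Op 4: place WR@(5,2)
Op 5: place WR@(4,4)
Op 6: place WB@(5,1)
Per-piece attacks for B:
  BR@(5,0): attacks (5,1) (4,0) (3,0) (2,0) (1,0) (0,0) [ray(0,1) blocked at (5,1)]
Union (6 distinct): (0,0) (1,0) (2,0) (3,0) (4,0) (5,1)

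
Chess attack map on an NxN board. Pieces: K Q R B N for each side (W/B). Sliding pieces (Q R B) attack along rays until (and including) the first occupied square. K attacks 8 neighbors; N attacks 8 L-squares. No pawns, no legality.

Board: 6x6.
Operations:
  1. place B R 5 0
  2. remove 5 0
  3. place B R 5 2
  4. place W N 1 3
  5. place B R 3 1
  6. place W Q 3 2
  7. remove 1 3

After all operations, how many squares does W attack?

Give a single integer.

Op 1: place BR@(5,0)
Op 2: remove (5,0)
Op 3: place BR@(5,2)
Op 4: place WN@(1,3)
Op 5: place BR@(3,1)
Op 6: place WQ@(3,2)
Op 7: remove (1,3)
Per-piece attacks for W:
  WQ@(3,2): attacks (3,3) (3,4) (3,5) (3,1) (4,2) (5,2) (2,2) (1,2) (0,2) (4,3) (5,4) (4,1) (5,0) (2,3) (1,4) (0,5) (2,1) (1,0) [ray(0,-1) blocked at (3,1); ray(1,0) blocked at (5,2)]
Union (18 distinct): (0,2) (0,5) (1,0) (1,2) (1,4) (2,1) (2,2) (2,3) (3,1) (3,3) (3,4) (3,5) (4,1) (4,2) (4,3) (5,0) (5,2) (5,4)

Answer: 18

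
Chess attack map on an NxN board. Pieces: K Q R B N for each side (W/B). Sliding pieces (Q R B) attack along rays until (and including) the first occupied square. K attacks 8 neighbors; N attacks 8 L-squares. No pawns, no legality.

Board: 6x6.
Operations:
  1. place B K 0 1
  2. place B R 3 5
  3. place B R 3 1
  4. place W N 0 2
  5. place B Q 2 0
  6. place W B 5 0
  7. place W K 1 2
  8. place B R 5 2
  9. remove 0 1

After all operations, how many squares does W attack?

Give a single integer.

Answer: 13

Derivation:
Op 1: place BK@(0,1)
Op 2: place BR@(3,5)
Op 3: place BR@(3,1)
Op 4: place WN@(0,2)
Op 5: place BQ@(2,0)
Op 6: place WB@(5,0)
Op 7: place WK@(1,2)
Op 8: place BR@(5,2)
Op 9: remove (0,1)
Per-piece attacks for W:
  WN@(0,2): attacks (1,4) (2,3) (1,0) (2,1)
  WK@(1,2): attacks (1,3) (1,1) (2,2) (0,2) (2,3) (2,1) (0,3) (0,1)
  WB@(5,0): attacks (4,1) (3,2) (2,3) (1,4) (0,5)
Union (13 distinct): (0,1) (0,2) (0,3) (0,5) (1,0) (1,1) (1,3) (1,4) (2,1) (2,2) (2,3) (3,2) (4,1)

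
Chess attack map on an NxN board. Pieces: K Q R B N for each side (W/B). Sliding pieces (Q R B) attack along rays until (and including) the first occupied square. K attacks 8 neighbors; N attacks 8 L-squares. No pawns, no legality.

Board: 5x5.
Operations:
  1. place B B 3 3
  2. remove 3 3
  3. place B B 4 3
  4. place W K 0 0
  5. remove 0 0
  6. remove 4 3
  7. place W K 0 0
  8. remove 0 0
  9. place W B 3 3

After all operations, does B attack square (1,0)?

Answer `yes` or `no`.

Answer: no

Derivation:
Op 1: place BB@(3,3)
Op 2: remove (3,3)
Op 3: place BB@(4,3)
Op 4: place WK@(0,0)
Op 5: remove (0,0)
Op 6: remove (4,3)
Op 7: place WK@(0,0)
Op 8: remove (0,0)
Op 9: place WB@(3,3)
Per-piece attacks for B:
B attacks (1,0): no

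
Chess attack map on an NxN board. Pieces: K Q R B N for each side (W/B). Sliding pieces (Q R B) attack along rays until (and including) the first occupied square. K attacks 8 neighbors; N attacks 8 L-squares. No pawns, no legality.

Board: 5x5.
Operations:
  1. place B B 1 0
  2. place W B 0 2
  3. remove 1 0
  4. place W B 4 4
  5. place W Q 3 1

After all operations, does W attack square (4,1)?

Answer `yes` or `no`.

Answer: yes

Derivation:
Op 1: place BB@(1,0)
Op 2: place WB@(0,2)
Op 3: remove (1,0)
Op 4: place WB@(4,4)
Op 5: place WQ@(3,1)
Per-piece attacks for W:
  WB@(0,2): attacks (1,3) (2,4) (1,1) (2,0)
  WQ@(3,1): attacks (3,2) (3,3) (3,4) (3,0) (4,1) (2,1) (1,1) (0,1) (4,2) (4,0) (2,2) (1,3) (0,4) (2,0)
  WB@(4,4): attacks (3,3) (2,2) (1,1) (0,0)
W attacks (4,1): yes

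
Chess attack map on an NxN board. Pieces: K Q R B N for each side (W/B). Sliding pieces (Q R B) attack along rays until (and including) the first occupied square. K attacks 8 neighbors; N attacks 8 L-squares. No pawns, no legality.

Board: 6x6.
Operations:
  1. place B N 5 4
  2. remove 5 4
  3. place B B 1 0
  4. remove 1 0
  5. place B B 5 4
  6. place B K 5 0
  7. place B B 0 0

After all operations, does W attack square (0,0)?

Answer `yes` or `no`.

Answer: no

Derivation:
Op 1: place BN@(5,4)
Op 2: remove (5,4)
Op 3: place BB@(1,0)
Op 4: remove (1,0)
Op 5: place BB@(5,4)
Op 6: place BK@(5,0)
Op 7: place BB@(0,0)
Per-piece attacks for W:
W attacks (0,0): no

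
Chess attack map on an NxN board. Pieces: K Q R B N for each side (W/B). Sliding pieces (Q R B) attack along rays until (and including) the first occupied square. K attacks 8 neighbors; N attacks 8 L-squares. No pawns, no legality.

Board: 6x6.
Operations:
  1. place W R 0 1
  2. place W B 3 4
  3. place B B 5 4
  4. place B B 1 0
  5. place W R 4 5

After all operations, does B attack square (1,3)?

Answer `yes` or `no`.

Op 1: place WR@(0,1)
Op 2: place WB@(3,4)
Op 3: place BB@(5,4)
Op 4: place BB@(1,0)
Op 5: place WR@(4,5)
Per-piece attacks for B:
  BB@(1,0): attacks (2,1) (3,2) (4,3) (5,4) (0,1) [ray(1,1) blocked at (5,4); ray(-1,1) blocked at (0,1)]
  BB@(5,4): attacks (4,5) (4,3) (3,2) (2,1) (1,0) [ray(-1,1) blocked at (4,5); ray(-1,-1) blocked at (1,0)]
B attacks (1,3): no

Answer: no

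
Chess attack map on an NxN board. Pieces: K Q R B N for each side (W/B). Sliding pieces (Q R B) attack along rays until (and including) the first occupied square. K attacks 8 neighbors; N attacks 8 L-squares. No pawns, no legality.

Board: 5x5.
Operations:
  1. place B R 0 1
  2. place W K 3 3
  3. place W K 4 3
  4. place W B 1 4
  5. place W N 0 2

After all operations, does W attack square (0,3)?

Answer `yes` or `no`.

Answer: yes

Derivation:
Op 1: place BR@(0,1)
Op 2: place WK@(3,3)
Op 3: place WK@(4,3)
Op 4: place WB@(1,4)
Op 5: place WN@(0,2)
Per-piece attacks for W:
  WN@(0,2): attacks (1,4) (2,3) (1,0) (2,1)
  WB@(1,4): attacks (2,3) (3,2) (4,1) (0,3)
  WK@(3,3): attacks (3,4) (3,2) (4,3) (2,3) (4,4) (4,2) (2,4) (2,2)
  WK@(4,3): attacks (4,4) (4,2) (3,3) (3,4) (3,2)
W attacks (0,3): yes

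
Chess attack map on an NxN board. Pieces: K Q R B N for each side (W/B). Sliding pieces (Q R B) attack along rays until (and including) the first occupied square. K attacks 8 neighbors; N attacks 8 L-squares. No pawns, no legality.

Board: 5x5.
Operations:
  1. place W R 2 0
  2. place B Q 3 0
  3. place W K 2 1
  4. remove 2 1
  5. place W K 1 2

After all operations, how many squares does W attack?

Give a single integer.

Op 1: place WR@(2,0)
Op 2: place BQ@(3,0)
Op 3: place WK@(2,1)
Op 4: remove (2,1)
Op 5: place WK@(1,2)
Per-piece attacks for W:
  WK@(1,2): attacks (1,3) (1,1) (2,2) (0,2) (2,3) (2,1) (0,3) (0,1)
  WR@(2,0): attacks (2,1) (2,2) (2,3) (2,4) (3,0) (1,0) (0,0) [ray(1,0) blocked at (3,0)]
Union (12 distinct): (0,0) (0,1) (0,2) (0,3) (1,0) (1,1) (1,3) (2,1) (2,2) (2,3) (2,4) (3,0)

Answer: 12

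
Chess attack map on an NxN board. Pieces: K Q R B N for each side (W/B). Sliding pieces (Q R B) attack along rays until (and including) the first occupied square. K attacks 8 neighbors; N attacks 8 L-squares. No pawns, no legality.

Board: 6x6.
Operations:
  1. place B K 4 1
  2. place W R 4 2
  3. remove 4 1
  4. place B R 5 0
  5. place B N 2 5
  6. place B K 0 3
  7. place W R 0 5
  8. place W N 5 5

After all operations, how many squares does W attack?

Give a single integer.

Answer: 15

Derivation:
Op 1: place BK@(4,1)
Op 2: place WR@(4,2)
Op 3: remove (4,1)
Op 4: place BR@(5,0)
Op 5: place BN@(2,5)
Op 6: place BK@(0,3)
Op 7: place WR@(0,5)
Op 8: place WN@(5,5)
Per-piece attacks for W:
  WR@(0,5): attacks (0,4) (0,3) (1,5) (2,5) [ray(0,-1) blocked at (0,3); ray(1,0) blocked at (2,5)]
  WR@(4,2): attacks (4,3) (4,4) (4,5) (4,1) (4,0) (5,2) (3,2) (2,2) (1,2) (0,2)
  WN@(5,5): attacks (4,3) (3,4)
Union (15 distinct): (0,2) (0,3) (0,4) (1,2) (1,5) (2,2) (2,5) (3,2) (3,4) (4,0) (4,1) (4,3) (4,4) (4,5) (5,2)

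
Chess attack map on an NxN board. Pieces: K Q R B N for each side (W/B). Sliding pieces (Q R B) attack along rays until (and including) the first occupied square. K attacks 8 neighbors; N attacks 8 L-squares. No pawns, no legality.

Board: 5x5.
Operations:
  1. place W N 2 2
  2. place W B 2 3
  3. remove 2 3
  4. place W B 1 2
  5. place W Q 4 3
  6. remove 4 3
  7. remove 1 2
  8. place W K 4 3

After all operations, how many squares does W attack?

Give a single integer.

Op 1: place WN@(2,2)
Op 2: place WB@(2,3)
Op 3: remove (2,3)
Op 4: place WB@(1,2)
Op 5: place WQ@(4,3)
Op 6: remove (4,3)
Op 7: remove (1,2)
Op 8: place WK@(4,3)
Per-piece attacks for W:
  WN@(2,2): attacks (3,4) (4,3) (1,4) (0,3) (3,0) (4,1) (1,0) (0,1)
  WK@(4,3): attacks (4,4) (4,2) (3,3) (3,4) (3,2)
Union (12 distinct): (0,1) (0,3) (1,0) (1,4) (3,0) (3,2) (3,3) (3,4) (4,1) (4,2) (4,3) (4,4)

Answer: 12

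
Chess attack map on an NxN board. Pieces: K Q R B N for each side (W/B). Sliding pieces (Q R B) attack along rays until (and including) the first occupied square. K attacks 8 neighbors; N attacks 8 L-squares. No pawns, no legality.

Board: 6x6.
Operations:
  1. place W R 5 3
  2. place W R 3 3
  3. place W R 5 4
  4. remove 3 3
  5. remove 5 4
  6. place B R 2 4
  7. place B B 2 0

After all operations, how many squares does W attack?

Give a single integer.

Op 1: place WR@(5,3)
Op 2: place WR@(3,3)
Op 3: place WR@(5,4)
Op 4: remove (3,3)
Op 5: remove (5,4)
Op 6: place BR@(2,4)
Op 7: place BB@(2,0)
Per-piece attacks for W:
  WR@(5,3): attacks (5,4) (5,5) (5,2) (5,1) (5,0) (4,3) (3,3) (2,3) (1,3) (0,3)
Union (10 distinct): (0,3) (1,3) (2,3) (3,3) (4,3) (5,0) (5,1) (5,2) (5,4) (5,5)

Answer: 10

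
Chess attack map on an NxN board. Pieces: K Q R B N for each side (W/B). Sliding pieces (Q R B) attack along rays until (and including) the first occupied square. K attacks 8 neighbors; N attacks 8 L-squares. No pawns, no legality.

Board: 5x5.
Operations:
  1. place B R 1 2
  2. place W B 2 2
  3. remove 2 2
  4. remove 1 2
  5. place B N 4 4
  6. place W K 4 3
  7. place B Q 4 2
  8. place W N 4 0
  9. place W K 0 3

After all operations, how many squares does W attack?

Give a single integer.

Op 1: place BR@(1,2)
Op 2: place WB@(2,2)
Op 3: remove (2,2)
Op 4: remove (1,2)
Op 5: place BN@(4,4)
Op 6: place WK@(4,3)
Op 7: place BQ@(4,2)
Op 8: place WN@(4,0)
Op 9: place WK@(0,3)
Per-piece attacks for W:
  WK@(0,3): attacks (0,4) (0,2) (1,3) (1,4) (1,2)
  WN@(4,0): attacks (3,2) (2,1)
  WK@(4,3): attacks (4,4) (4,2) (3,3) (3,4) (3,2)
Union (11 distinct): (0,2) (0,4) (1,2) (1,3) (1,4) (2,1) (3,2) (3,3) (3,4) (4,2) (4,4)

Answer: 11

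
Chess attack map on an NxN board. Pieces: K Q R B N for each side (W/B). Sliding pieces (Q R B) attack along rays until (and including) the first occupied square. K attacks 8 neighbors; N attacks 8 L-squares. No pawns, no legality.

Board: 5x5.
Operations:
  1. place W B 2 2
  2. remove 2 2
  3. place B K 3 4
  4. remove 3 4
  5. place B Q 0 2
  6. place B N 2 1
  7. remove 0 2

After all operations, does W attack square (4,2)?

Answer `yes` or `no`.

Op 1: place WB@(2,2)
Op 2: remove (2,2)
Op 3: place BK@(3,4)
Op 4: remove (3,4)
Op 5: place BQ@(0,2)
Op 6: place BN@(2,1)
Op 7: remove (0,2)
Per-piece attacks for W:
W attacks (4,2): no

Answer: no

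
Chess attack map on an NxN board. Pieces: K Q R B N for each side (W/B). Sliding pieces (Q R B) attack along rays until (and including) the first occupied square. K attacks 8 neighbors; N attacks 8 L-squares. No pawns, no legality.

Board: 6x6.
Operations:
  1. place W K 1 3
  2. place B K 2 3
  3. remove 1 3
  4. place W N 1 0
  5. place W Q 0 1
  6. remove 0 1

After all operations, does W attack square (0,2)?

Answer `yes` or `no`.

Answer: yes

Derivation:
Op 1: place WK@(1,3)
Op 2: place BK@(2,3)
Op 3: remove (1,3)
Op 4: place WN@(1,0)
Op 5: place WQ@(0,1)
Op 6: remove (0,1)
Per-piece attacks for W:
  WN@(1,0): attacks (2,2) (3,1) (0,2)
W attacks (0,2): yes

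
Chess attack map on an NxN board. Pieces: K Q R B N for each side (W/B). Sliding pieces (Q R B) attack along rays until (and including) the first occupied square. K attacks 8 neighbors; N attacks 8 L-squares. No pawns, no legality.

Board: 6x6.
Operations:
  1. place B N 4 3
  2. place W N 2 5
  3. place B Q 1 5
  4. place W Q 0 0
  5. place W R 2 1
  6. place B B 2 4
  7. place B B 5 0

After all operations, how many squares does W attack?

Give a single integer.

Answer: 21

Derivation:
Op 1: place BN@(4,3)
Op 2: place WN@(2,5)
Op 3: place BQ@(1,5)
Op 4: place WQ@(0,0)
Op 5: place WR@(2,1)
Op 6: place BB@(2,4)
Op 7: place BB@(5,0)
Per-piece attacks for W:
  WQ@(0,0): attacks (0,1) (0,2) (0,3) (0,4) (0,5) (1,0) (2,0) (3,0) (4,0) (5,0) (1,1) (2,2) (3,3) (4,4) (5,5) [ray(1,0) blocked at (5,0)]
  WR@(2,1): attacks (2,2) (2,3) (2,4) (2,0) (3,1) (4,1) (5,1) (1,1) (0,1) [ray(0,1) blocked at (2,4)]
  WN@(2,5): attacks (3,3) (4,4) (1,3) (0,4)
Union (21 distinct): (0,1) (0,2) (0,3) (0,4) (0,5) (1,0) (1,1) (1,3) (2,0) (2,2) (2,3) (2,4) (3,0) (3,1) (3,3) (4,0) (4,1) (4,4) (5,0) (5,1) (5,5)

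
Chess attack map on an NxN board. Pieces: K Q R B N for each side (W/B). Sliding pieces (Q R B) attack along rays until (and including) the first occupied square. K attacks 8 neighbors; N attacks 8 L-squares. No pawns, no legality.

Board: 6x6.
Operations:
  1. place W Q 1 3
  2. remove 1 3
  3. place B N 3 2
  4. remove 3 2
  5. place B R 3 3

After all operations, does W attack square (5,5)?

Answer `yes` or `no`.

Op 1: place WQ@(1,3)
Op 2: remove (1,3)
Op 3: place BN@(3,2)
Op 4: remove (3,2)
Op 5: place BR@(3,3)
Per-piece attacks for W:
W attacks (5,5): no

Answer: no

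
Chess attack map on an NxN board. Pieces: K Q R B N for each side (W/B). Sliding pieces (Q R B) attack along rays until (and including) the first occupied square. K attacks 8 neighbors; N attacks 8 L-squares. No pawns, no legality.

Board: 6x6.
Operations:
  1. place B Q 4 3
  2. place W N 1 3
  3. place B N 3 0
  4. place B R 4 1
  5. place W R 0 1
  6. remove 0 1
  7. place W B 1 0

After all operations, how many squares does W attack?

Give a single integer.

Op 1: place BQ@(4,3)
Op 2: place WN@(1,3)
Op 3: place BN@(3,0)
Op 4: place BR@(4,1)
Op 5: place WR@(0,1)
Op 6: remove (0,1)
Op 7: place WB@(1,0)
Per-piece attacks for W:
  WB@(1,0): attacks (2,1) (3,2) (4,3) (0,1) [ray(1,1) blocked at (4,3)]
  WN@(1,3): attacks (2,5) (3,4) (0,5) (2,1) (3,2) (0,1)
Union (7 distinct): (0,1) (0,5) (2,1) (2,5) (3,2) (3,4) (4,3)

Answer: 7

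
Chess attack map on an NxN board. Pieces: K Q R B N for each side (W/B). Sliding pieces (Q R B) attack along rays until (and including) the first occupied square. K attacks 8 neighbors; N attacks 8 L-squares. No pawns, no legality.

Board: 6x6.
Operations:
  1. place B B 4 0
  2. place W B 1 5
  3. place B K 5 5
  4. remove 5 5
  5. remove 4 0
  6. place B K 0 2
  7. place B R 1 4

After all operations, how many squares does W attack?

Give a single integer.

Answer: 5

Derivation:
Op 1: place BB@(4,0)
Op 2: place WB@(1,5)
Op 3: place BK@(5,5)
Op 4: remove (5,5)
Op 5: remove (4,0)
Op 6: place BK@(0,2)
Op 7: place BR@(1,4)
Per-piece attacks for W:
  WB@(1,5): attacks (2,4) (3,3) (4,2) (5,1) (0,4)
Union (5 distinct): (0,4) (2,4) (3,3) (4,2) (5,1)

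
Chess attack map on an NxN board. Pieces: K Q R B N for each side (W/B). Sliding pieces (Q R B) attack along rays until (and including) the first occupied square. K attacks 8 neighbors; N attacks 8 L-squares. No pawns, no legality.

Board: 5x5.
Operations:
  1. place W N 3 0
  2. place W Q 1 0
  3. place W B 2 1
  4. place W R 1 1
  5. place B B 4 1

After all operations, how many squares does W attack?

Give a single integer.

Answer: 15

Derivation:
Op 1: place WN@(3,0)
Op 2: place WQ@(1,0)
Op 3: place WB@(2,1)
Op 4: place WR@(1,1)
Op 5: place BB@(4,1)
Per-piece attacks for W:
  WQ@(1,0): attacks (1,1) (2,0) (3,0) (0,0) (2,1) (0,1) [ray(0,1) blocked at (1,1); ray(1,0) blocked at (3,0); ray(1,1) blocked at (2,1)]
  WR@(1,1): attacks (1,2) (1,3) (1,4) (1,0) (2,1) (0,1) [ray(0,-1) blocked at (1,0); ray(1,0) blocked at (2,1)]
  WB@(2,1): attacks (3,2) (4,3) (3,0) (1,2) (0,3) (1,0) [ray(1,-1) blocked at (3,0); ray(-1,-1) blocked at (1,0)]
  WN@(3,0): attacks (4,2) (2,2) (1,1)
Union (15 distinct): (0,0) (0,1) (0,3) (1,0) (1,1) (1,2) (1,3) (1,4) (2,0) (2,1) (2,2) (3,0) (3,2) (4,2) (4,3)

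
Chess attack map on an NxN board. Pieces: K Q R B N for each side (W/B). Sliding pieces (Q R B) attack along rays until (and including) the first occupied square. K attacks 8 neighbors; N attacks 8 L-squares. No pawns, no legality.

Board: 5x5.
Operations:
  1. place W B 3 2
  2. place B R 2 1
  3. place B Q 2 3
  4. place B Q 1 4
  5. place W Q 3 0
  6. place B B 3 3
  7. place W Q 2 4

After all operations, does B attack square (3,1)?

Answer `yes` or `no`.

Answer: yes

Derivation:
Op 1: place WB@(3,2)
Op 2: place BR@(2,1)
Op 3: place BQ@(2,3)
Op 4: place BQ@(1,4)
Op 5: place WQ@(3,0)
Op 6: place BB@(3,3)
Op 7: place WQ@(2,4)
Per-piece attacks for B:
  BQ@(1,4): attacks (1,3) (1,2) (1,1) (1,0) (2,4) (0,4) (2,3) (0,3) [ray(1,0) blocked at (2,4); ray(1,-1) blocked at (2,3)]
  BR@(2,1): attacks (2,2) (2,3) (2,0) (3,1) (4,1) (1,1) (0,1) [ray(0,1) blocked at (2,3)]
  BQ@(2,3): attacks (2,4) (2,2) (2,1) (3,3) (1,3) (0,3) (3,4) (3,2) (1,4) (1,2) (0,1) [ray(0,1) blocked at (2,4); ray(0,-1) blocked at (2,1); ray(1,0) blocked at (3,3); ray(1,-1) blocked at (3,2); ray(-1,1) blocked at (1,4)]
  BB@(3,3): attacks (4,4) (4,2) (2,4) (2,2) (1,1) (0,0) [ray(-1,1) blocked at (2,4)]
B attacks (3,1): yes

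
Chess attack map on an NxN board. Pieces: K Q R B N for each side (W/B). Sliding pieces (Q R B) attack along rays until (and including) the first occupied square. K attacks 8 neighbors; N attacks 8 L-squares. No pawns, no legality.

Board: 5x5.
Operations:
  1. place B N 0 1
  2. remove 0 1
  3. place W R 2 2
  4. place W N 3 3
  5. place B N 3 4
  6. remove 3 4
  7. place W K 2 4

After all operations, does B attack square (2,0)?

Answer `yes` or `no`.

Answer: no

Derivation:
Op 1: place BN@(0,1)
Op 2: remove (0,1)
Op 3: place WR@(2,2)
Op 4: place WN@(3,3)
Op 5: place BN@(3,4)
Op 6: remove (3,4)
Op 7: place WK@(2,4)
Per-piece attacks for B:
B attacks (2,0): no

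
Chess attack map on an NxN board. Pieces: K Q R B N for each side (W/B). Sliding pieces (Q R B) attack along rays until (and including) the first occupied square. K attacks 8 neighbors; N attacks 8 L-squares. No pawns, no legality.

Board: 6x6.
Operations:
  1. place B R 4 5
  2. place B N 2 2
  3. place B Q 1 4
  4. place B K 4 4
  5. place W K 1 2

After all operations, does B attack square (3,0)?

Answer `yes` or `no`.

Answer: yes

Derivation:
Op 1: place BR@(4,5)
Op 2: place BN@(2,2)
Op 3: place BQ@(1,4)
Op 4: place BK@(4,4)
Op 5: place WK@(1,2)
Per-piece attacks for B:
  BQ@(1,4): attacks (1,5) (1,3) (1,2) (2,4) (3,4) (4,4) (0,4) (2,5) (2,3) (3,2) (4,1) (5,0) (0,5) (0,3) [ray(0,-1) blocked at (1,2); ray(1,0) blocked at (4,4)]
  BN@(2,2): attacks (3,4) (4,3) (1,4) (0,3) (3,0) (4,1) (1,0) (0,1)
  BK@(4,4): attacks (4,5) (4,3) (5,4) (3,4) (5,5) (5,3) (3,5) (3,3)
  BR@(4,5): attacks (4,4) (5,5) (3,5) (2,5) (1,5) (0,5) [ray(0,-1) blocked at (4,4)]
B attacks (3,0): yes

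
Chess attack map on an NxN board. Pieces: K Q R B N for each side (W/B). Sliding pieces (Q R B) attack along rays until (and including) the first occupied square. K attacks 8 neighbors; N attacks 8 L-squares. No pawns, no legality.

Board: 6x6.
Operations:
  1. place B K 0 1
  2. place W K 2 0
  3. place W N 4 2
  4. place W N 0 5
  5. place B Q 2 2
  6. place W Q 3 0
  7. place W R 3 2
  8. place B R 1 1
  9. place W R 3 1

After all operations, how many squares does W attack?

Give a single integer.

Answer: 23

Derivation:
Op 1: place BK@(0,1)
Op 2: place WK@(2,0)
Op 3: place WN@(4,2)
Op 4: place WN@(0,5)
Op 5: place BQ@(2,2)
Op 6: place WQ@(3,0)
Op 7: place WR@(3,2)
Op 8: place BR@(1,1)
Op 9: place WR@(3,1)
Per-piece attacks for W:
  WN@(0,5): attacks (1,3) (2,4)
  WK@(2,0): attacks (2,1) (3,0) (1,0) (3,1) (1,1)
  WQ@(3,0): attacks (3,1) (4,0) (5,0) (2,0) (4,1) (5,2) (2,1) (1,2) (0,3) [ray(0,1) blocked at (3,1); ray(-1,0) blocked at (2,0)]
  WR@(3,1): attacks (3,2) (3,0) (4,1) (5,1) (2,1) (1,1) [ray(0,1) blocked at (3,2); ray(0,-1) blocked at (3,0); ray(-1,0) blocked at (1,1)]
  WR@(3,2): attacks (3,3) (3,4) (3,5) (3,1) (4,2) (2,2) [ray(0,-1) blocked at (3,1); ray(1,0) blocked at (4,2); ray(-1,0) blocked at (2,2)]
  WN@(4,2): attacks (5,4) (3,4) (2,3) (5,0) (3,0) (2,1)
Union (23 distinct): (0,3) (1,0) (1,1) (1,2) (1,3) (2,0) (2,1) (2,2) (2,3) (2,4) (3,0) (3,1) (3,2) (3,3) (3,4) (3,5) (4,0) (4,1) (4,2) (5,0) (5,1) (5,2) (5,4)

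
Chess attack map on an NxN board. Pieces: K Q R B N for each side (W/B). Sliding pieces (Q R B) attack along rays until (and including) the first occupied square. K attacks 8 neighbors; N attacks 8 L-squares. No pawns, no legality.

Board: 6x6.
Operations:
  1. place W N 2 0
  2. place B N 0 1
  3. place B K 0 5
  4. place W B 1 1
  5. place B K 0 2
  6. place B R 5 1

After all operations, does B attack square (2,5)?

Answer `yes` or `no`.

Op 1: place WN@(2,0)
Op 2: place BN@(0,1)
Op 3: place BK@(0,5)
Op 4: place WB@(1,1)
Op 5: place BK@(0,2)
Op 6: place BR@(5,1)
Per-piece attacks for B:
  BN@(0,1): attacks (1,3) (2,2) (2,0)
  BK@(0,2): attacks (0,3) (0,1) (1,2) (1,3) (1,1)
  BK@(0,5): attacks (0,4) (1,5) (1,4)
  BR@(5,1): attacks (5,2) (5,3) (5,4) (5,5) (5,0) (4,1) (3,1) (2,1) (1,1) [ray(-1,0) blocked at (1,1)]
B attacks (2,5): no

Answer: no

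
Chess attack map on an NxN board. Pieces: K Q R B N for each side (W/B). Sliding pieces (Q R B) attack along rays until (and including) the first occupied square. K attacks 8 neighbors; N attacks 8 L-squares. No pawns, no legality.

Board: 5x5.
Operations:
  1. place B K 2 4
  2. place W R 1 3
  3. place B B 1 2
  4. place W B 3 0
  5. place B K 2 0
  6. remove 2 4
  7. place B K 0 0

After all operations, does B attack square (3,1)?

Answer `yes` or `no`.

Op 1: place BK@(2,4)
Op 2: place WR@(1,3)
Op 3: place BB@(1,2)
Op 4: place WB@(3,0)
Op 5: place BK@(2,0)
Op 6: remove (2,4)
Op 7: place BK@(0,0)
Per-piece attacks for B:
  BK@(0,0): attacks (0,1) (1,0) (1,1)
  BB@(1,2): attacks (2,3) (3,4) (2,1) (3,0) (0,3) (0,1) [ray(1,-1) blocked at (3,0)]
  BK@(2,0): attacks (2,1) (3,0) (1,0) (3,1) (1,1)
B attacks (3,1): yes

Answer: yes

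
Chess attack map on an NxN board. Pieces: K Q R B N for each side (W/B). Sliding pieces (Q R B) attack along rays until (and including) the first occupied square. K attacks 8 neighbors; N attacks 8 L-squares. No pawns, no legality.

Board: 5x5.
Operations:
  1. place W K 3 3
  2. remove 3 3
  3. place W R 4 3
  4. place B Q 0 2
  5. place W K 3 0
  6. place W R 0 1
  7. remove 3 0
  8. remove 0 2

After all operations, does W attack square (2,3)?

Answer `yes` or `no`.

Op 1: place WK@(3,3)
Op 2: remove (3,3)
Op 3: place WR@(4,3)
Op 4: place BQ@(0,2)
Op 5: place WK@(3,0)
Op 6: place WR@(0,1)
Op 7: remove (3,0)
Op 8: remove (0,2)
Per-piece attacks for W:
  WR@(0,1): attacks (0,2) (0,3) (0,4) (0,0) (1,1) (2,1) (3,1) (4,1)
  WR@(4,3): attacks (4,4) (4,2) (4,1) (4,0) (3,3) (2,3) (1,3) (0,3)
W attacks (2,3): yes

Answer: yes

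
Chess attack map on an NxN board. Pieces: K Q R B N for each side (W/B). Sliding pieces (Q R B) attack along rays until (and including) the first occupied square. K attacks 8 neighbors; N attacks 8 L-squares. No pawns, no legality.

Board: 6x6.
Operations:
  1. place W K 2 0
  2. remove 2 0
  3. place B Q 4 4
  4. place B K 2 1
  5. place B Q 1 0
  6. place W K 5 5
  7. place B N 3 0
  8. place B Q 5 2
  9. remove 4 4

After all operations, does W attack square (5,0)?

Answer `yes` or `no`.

Op 1: place WK@(2,0)
Op 2: remove (2,0)
Op 3: place BQ@(4,4)
Op 4: place BK@(2,1)
Op 5: place BQ@(1,0)
Op 6: place WK@(5,5)
Op 7: place BN@(3,0)
Op 8: place BQ@(5,2)
Op 9: remove (4,4)
Per-piece attacks for W:
  WK@(5,5): attacks (5,4) (4,5) (4,4)
W attacks (5,0): no

Answer: no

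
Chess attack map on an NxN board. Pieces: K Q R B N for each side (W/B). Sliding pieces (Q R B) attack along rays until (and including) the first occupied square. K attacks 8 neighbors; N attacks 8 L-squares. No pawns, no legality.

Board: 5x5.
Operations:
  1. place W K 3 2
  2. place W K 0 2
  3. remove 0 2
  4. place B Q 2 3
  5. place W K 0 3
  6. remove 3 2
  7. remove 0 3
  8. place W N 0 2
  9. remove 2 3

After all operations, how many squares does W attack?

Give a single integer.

Answer: 4

Derivation:
Op 1: place WK@(3,2)
Op 2: place WK@(0,2)
Op 3: remove (0,2)
Op 4: place BQ@(2,3)
Op 5: place WK@(0,3)
Op 6: remove (3,2)
Op 7: remove (0,3)
Op 8: place WN@(0,2)
Op 9: remove (2,3)
Per-piece attacks for W:
  WN@(0,2): attacks (1,4) (2,3) (1,0) (2,1)
Union (4 distinct): (1,0) (1,4) (2,1) (2,3)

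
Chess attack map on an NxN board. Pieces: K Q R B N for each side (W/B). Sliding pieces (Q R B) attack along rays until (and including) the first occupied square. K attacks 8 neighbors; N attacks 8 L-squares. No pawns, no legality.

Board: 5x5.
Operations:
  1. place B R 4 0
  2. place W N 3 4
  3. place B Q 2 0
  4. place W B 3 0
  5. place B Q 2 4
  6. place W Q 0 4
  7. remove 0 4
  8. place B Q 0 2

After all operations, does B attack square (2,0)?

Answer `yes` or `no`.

Op 1: place BR@(4,0)
Op 2: place WN@(3,4)
Op 3: place BQ@(2,0)
Op 4: place WB@(3,0)
Op 5: place BQ@(2,4)
Op 6: place WQ@(0,4)
Op 7: remove (0,4)
Op 8: place BQ@(0,2)
Per-piece attacks for B:
  BQ@(0,2): attacks (0,3) (0,4) (0,1) (0,0) (1,2) (2,2) (3,2) (4,2) (1,3) (2,4) (1,1) (2,0) [ray(1,1) blocked at (2,4); ray(1,-1) blocked at (2,0)]
  BQ@(2,0): attacks (2,1) (2,2) (2,3) (2,4) (3,0) (1,0) (0,0) (3,1) (4,2) (1,1) (0,2) [ray(0,1) blocked at (2,4); ray(1,0) blocked at (3,0); ray(-1,1) blocked at (0,2)]
  BQ@(2,4): attacks (2,3) (2,2) (2,1) (2,0) (3,4) (1,4) (0,4) (3,3) (4,2) (1,3) (0,2) [ray(0,-1) blocked at (2,0); ray(1,0) blocked at (3,4); ray(-1,-1) blocked at (0,2)]
  BR@(4,0): attacks (4,1) (4,2) (4,3) (4,4) (3,0) [ray(-1,0) blocked at (3,0)]
B attacks (2,0): yes

Answer: yes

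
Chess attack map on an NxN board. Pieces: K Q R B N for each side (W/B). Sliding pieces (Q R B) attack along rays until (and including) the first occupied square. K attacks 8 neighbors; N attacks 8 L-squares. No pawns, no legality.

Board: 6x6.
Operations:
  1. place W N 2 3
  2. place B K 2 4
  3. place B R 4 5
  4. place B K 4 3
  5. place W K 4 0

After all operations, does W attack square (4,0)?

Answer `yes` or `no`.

Answer: no

Derivation:
Op 1: place WN@(2,3)
Op 2: place BK@(2,4)
Op 3: place BR@(4,5)
Op 4: place BK@(4,3)
Op 5: place WK@(4,0)
Per-piece attacks for W:
  WN@(2,3): attacks (3,5) (4,4) (1,5) (0,4) (3,1) (4,2) (1,1) (0,2)
  WK@(4,0): attacks (4,1) (5,0) (3,0) (5,1) (3,1)
W attacks (4,0): no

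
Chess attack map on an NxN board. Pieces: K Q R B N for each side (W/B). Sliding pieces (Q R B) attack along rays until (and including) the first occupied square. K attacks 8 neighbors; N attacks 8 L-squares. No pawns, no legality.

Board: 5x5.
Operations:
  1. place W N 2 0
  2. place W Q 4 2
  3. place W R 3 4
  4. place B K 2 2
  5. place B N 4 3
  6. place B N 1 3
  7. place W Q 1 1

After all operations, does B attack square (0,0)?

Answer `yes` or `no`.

Op 1: place WN@(2,0)
Op 2: place WQ@(4,2)
Op 3: place WR@(3,4)
Op 4: place BK@(2,2)
Op 5: place BN@(4,3)
Op 6: place BN@(1,3)
Op 7: place WQ@(1,1)
Per-piece attacks for B:
  BN@(1,3): attacks (3,4) (2,1) (3,2) (0,1)
  BK@(2,2): attacks (2,3) (2,1) (3,2) (1,2) (3,3) (3,1) (1,3) (1,1)
  BN@(4,3): attacks (2,4) (3,1) (2,2)
B attacks (0,0): no

Answer: no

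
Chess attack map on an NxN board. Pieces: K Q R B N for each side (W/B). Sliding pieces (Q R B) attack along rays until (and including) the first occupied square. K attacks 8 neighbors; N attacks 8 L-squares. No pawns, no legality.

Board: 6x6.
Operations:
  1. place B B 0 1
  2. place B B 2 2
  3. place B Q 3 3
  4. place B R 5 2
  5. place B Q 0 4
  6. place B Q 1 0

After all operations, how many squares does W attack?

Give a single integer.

Op 1: place BB@(0,1)
Op 2: place BB@(2,2)
Op 3: place BQ@(3,3)
Op 4: place BR@(5,2)
Op 5: place BQ@(0,4)
Op 6: place BQ@(1,0)
Per-piece attacks for W:
Union (0 distinct): (none)

Answer: 0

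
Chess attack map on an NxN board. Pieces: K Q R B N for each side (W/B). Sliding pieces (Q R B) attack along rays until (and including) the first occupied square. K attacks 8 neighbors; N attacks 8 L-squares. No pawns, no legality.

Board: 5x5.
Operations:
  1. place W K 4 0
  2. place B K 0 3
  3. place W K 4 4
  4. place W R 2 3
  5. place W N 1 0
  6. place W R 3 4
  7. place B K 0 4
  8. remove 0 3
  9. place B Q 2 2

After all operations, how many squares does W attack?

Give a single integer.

Answer: 15

Derivation:
Op 1: place WK@(4,0)
Op 2: place BK@(0,3)
Op 3: place WK@(4,4)
Op 4: place WR@(2,3)
Op 5: place WN@(1,0)
Op 6: place WR@(3,4)
Op 7: place BK@(0,4)
Op 8: remove (0,3)
Op 9: place BQ@(2,2)
Per-piece attacks for W:
  WN@(1,0): attacks (2,2) (3,1) (0,2)
  WR@(2,3): attacks (2,4) (2,2) (3,3) (4,3) (1,3) (0,3) [ray(0,-1) blocked at (2,2)]
  WR@(3,4): attacks (3,3) (3,2) (3,1) (3,0) (4,4) (2,4) (1,4) (0,4) [ray(1,0) blocked at (4,4); ray(-1,0) blocked at (0,4)]
  WK@(4,0): attacks (4,1) (3,0) (3,1)
  WK@(4,4): attacks (4,3) (3,4) (3,3)
Union (15 distinct): (0,2) (0,3) (0,4) (1,3) (1,4) (2,2) (2,4) (3,0) (3,1) (3,2) (3,3) (3,4) (4,1) (4,3) (4,4)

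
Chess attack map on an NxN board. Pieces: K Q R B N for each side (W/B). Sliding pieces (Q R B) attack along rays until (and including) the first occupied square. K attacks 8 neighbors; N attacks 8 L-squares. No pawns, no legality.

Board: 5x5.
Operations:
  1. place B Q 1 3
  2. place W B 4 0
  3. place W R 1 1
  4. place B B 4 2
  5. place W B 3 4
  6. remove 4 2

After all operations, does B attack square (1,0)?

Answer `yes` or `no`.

Op 1: place BQ@(1,3)
Op 2: place WB@(4,0)
Op 3: place WR@(1,1)
Op 4: place BB@(4,2)
Op 5: place WB@(3,4)
Op 6: remove (4,2)
Per-piece attacks for B:
  BQ@(1,3): attacks (1,4) (1,2) (1,1) (2,3) (3,3) (4,3) (0,3) (2,4) (2,2) (3,1) (4,0) (0,4) (0,2) [ray(0,-1) blocked at (1,1); ray(1,-1) blocked at (4,0)]
B attacks (1,0): no

Answer: no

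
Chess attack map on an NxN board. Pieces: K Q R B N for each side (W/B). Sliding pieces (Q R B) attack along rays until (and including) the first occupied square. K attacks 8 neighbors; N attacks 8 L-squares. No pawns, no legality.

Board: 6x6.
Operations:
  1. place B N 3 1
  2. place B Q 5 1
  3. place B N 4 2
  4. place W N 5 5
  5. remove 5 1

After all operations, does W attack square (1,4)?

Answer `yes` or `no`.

Op 1: place BN@(3,1)
Op 2: place BQ@(5,1)
Op 3: place BN@(4,2)
Op 4: place WN@(5,5)
Op 5: remove (5,1)
Per-piece attacks for W:
  WN@(5,5): attacks (4,3) (3,4)
W attacks (1,4): no

Answer: no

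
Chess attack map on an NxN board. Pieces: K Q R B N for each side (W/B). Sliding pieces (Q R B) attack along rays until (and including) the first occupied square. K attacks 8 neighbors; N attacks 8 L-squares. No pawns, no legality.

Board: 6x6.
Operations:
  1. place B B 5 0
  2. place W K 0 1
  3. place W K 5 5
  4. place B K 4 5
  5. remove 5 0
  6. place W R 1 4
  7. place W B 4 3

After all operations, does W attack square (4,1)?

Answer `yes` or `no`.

Answer: no

Derivation:
Op 1: place BB@(5,0)
Op 2: place WK@(0,1)
Op 3: place WK@(5,5)
Op 4: place BK@(4,5)
Op 5: remove (5,0)
Op 6: place WR@(1,4)
Op 7: place WB@(4,3)
Per-piece attacks for W:
  WK@(0,1): attacks (0,2) (0,0) (1,1) (1,2) (1,0)
  WR@(1,4): attacks (1,5) (1,3) (1,2) (1,1) (1,0) (2,4) (3,4) (4,4) (5,4) (0,4)
  WB@(4,3): attacks (5,4) (5,2) (3,4) (2,5) (3,2) (2,1) (1,0)
  WK@(5,5): attacks (5,4) (4,5) (4,4)
W attacks (4,1): no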